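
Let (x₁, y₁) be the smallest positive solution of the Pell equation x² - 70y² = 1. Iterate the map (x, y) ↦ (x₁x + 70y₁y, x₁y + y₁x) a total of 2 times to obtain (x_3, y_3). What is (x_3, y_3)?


Step 1: Find the fundamental solution (x₁, y₁) of x² - 70y² = 1.
  Expand √70 as a continued fraction. a₀ = ⌊√70⌋ = 8; iterate m_{k+1} = d_k·a_k − m_k, d_{k+1} = (70 − m_{k+1}²)/d_k, a_{k+1} = ⌊(a₀ + m_{k+1})/d_{k+1}⌋ (starting m₀ = 0, d₀ = 1), with convergents p_k = a_k·p_{k-1} + p_{k-2}, q_k = a_k·q_{k-1} + q_{k-2} (p₋₁ = 1, q₋₁ = 0):
  k = 0: a₀ = 8; p₀/q₀ = 8/1; p₀² − 70·q₀² = 64 − 70 = -6.
  k = 1: m = 8, d = 6, a = ⌊(8 + 8)/6⌋ = 2; p/q = (2·8 + 1)/(2·1 + 0) = 17/2; p² − 70·q² = 289 − 280 = 9.
  k = 2: m = 4, d = 9, a = ⌊(8 + 4)/9⌋ = 1; p/q = (1·17 + 8)/(1·2 + 1) = 25/3; p² − 70·q² = 625 − 630 = -5.
  k = 3: m = 5, d = 5, a = ⌊(8 + 5)/5⌋ = 2; p/q = (2·25 + 17)/(2·3 + 2) = 67/8; p² − 70·q² = 4489 − 4480 = 9.
  k = 4: m = 5, d = 9, a = ⌊(8 + 5)/9⌋ = 1; p/q = (1·67 + 25)/(1·8 + 3) = 92/11; p² − 70·q² = 8464 − 8470 = -6.
  k = 5: m = 4, d = 6, a = ⌊(8 + 4)/6⌋ = 2; p/q = (2·92 + 67)/(2·11 + 8) = 251/30; p² − 70·q² = 63001 − 63000 = 1.
  The first convergent with p² − 70·q² = 1 gives the fundamental solution (x₁, y₁) = (251, 30).
Step 2: Apply the recurrence (x_{n+1}, y_{n+1}) = (x₁x_n + 70y₁y_n, x₁y_n + y₁x_n) repeatedly.
  From (x_1, y_1) = (251, 30): x_2 = 251·251 + 70·30·30 = 126001; y_2 = 251·30 + 30·251 = 15060.
  From (x_2, y_2) = (126001, 15060): x_3 = 251·126001 + 70·30·15060 = 63252251; y_3 = 251·15060 + 30·126001 = 7560090.
Step 3: Verify x_3² - 70·y_3² = 4000847256567001 - 4000847256567000 = 1 (should be 1). ✓

(x_1, y_1) = (251, 30); (x_3, y_3) = (63252251, 7560090).


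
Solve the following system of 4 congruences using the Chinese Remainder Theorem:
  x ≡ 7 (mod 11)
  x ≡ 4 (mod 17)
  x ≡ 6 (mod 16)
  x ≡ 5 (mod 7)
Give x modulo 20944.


Product of moduli M = 11 · 17 · 16 · 7 = 20944.
Merge one congruence at a time:
  Start: x ≡ 7 (mod 11).
  Combine with x ≡ 4 (mod 17); new modulus lcm = 187.
    Write x = 7 + 11·t and substitute into x ≡ 4 (mod 17): 11·t ≡ 4 − 7 = -3 (mod 17).
    Reduce coefficients mod 17: 11·t ≡ 14 (mod 17).
    The inverse of 11 mod 17 is 14 (since 11·14 = 154 = 9·17 + 1), so t ≡ 14·14 = 196 ≡ 9 (mod 17).
    Then x = 7 + 11·9 = 106, valid modulo lcm(11, 17) = 187: x ≡ 106 (mod 187).
  Combine with x ≡ 6 (mod 16); new modulus lcm = 2992.
    Write x = 106 + 187·t and substitute into x ≡ 6 (mod 16): 187·t ≡ 6 − 106 = -100 (mod 16).
    Reduce coefficients mod 16: 11·t ≡ 12 (mod 16).
    The inverse of 11 mod 16 is 3 (since 11·3 = 33 = 2·16 + 1), so t ≡ 3·12 = 36 ≡ 4 (mod 16).
    Then x = 106 + 187·4 = 854, valid modulo lcm(187, 16) = 2992: x ≡ 854 (mod 2992).
  Combine with x ≡ 5 (mod 7); new modulus lcm = 20944.
    Write x = 854 + 2992·t and substitute into x ≡ 5 (mod 7): 2992·t ≡ 5 − 854 = -849 (mod 7).
    Reduce coefficients mod 7: 3·t ≡ 5 (mod 7).
    The inverse of 3 mod 7 is 5 (since 3·5 = 15 = 2·7 + 1), so t ≡ 5·5 = 25 ≡ 4 (mod 7).
    Then x = 854 + 2992·4 = 12822, valid modulo lcm(2992, 7) = 20944: x ≡ 12822 (mod 20944).
Verify against each original: 12822 mod 11 = 7, 12822 mod 17 = 4, 12822 mod 16 = 6, 12822 mod 7 = 5.

x ≡ 12822 (mod 20944).


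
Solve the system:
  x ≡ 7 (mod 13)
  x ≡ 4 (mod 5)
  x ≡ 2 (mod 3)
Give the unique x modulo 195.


Moduli 13, 5, 3 are pairwise coprime; by CRT there is a unique solution modulo M = 13 · 5 · 3 = 195.
Solve pairwise, accumulating the modulus:
  Start with x ≡ 7 (mod 13).
  Combine with x ≡ 4 (mod 5): since gcd(13, 5) = 1, we get a unique residue mod 65.
    Write x = 7 + 13·t and substitute into x ≡ 4 (mod 5): 13·t ≡ 4 − 7 = -3 (mod 5).
    Reduce coefficients mod 5: 3·t ≡ 2 (mod 5).
    The inverse of 3 mod 5 is 2 (since 3·2 = 6 = 1·5 + 1), so t ≡ 2·2 = 4 ≡ 4 (mod 5).
    Then x = 7 + 13·4 = 59, valid modulo lcm(13, 5) = 65: x ≡ 59 (mod 65).
  Combine with x ≡ 2 (mod 3): since gcd(65, 3) = 1, we get a unique residue mod 195.
    Write x = 59 + 65·t and substitute into x ≡ 2 (mod 3): 65·t ≡ 2 − 59 = -57 (mod 3).
    Reduce coefficients mod 3: 2·t ≡ 0 (mod 3).
    The inverse of 2 mod 3 is 2 (since 2·2 = 4 = 1·3 + 1), so t ≡ 2·0 = 0 ≡ 0 (mod 3).
    Then x = 59 + 65·0 = 59, valid modulo lcm(65, 3) = 195: x ≡ 59 (mod 195).
Verify: 59 mod 13 = 7 ✓, 59 mod 5 = 4 ✓, 59 mod 3 = 2 ✓.

x ≡ 59 (mod 195).


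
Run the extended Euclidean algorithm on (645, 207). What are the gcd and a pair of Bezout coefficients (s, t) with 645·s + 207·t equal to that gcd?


Euclidean algorithm on (645, 207) — divide until remainder is 0:
  645 = 3 · 207 + 24
  207 = 8 · 24 + 15
  24 = 1 · 15 + 9
  15 = 1 · 9 + 6
  9 = 1 · 6 + 3
  6 = 2 · 3 + 0
gcd(645, 207) = 3.
Track Bezout coefficients alongside the remainders: start with r₀ = 645 = a·1 + b·0 (s = 1, t = 0) and r₁ = 207 = a·0 + b·1 (s = 0, t = 1); each new remainder r_{k+1} = r_{k-1} − q_k·r_k inherits s_{k+1} = s_{k-1} − q_k·s_k, t_{k+1} = t_{k-1} − q_k·t_k, so r_k = a·s_k + b·t_k at every step:
  q = 3: r = 24, s = 1 − 3·0 = 1, t = 0 − 3·1 = -3  (check: 645·1 + 207·(-3) = 24)
  q = 8: r = 15, s = 0 − 8·1 = -8, t = 1 − 8·(-3) = 25  (check: 645·(-8) + 207·25 = 15)
  q = 1: r = 9, s = 1 − 1·(-8) = 9, t = -3 − 1·25 = -28  (check: 645·9 + 207·(-28) = 9)
  q = 1: r = 6, s = -8 − 1·9 = -17, t = 25 − 1·(-28) = 53  (check: 645·(-17) + 207·53 = 6)
  q = 1: r = 3, s = 9 − 1·(-17) = 26, t = -28 − 1·53 = -81  (check: 645·26 + 207·(-81) = 3)
The row with r = 3 (the gcd) gives the Bezout coefficients s = 26, t = -81.
Result: 645 · (26) + 207 · (-81) = 3.

gcd(645, 207) = 3; s = 26, t = -81 (check: 645·26 + 207·(-81) = 3).


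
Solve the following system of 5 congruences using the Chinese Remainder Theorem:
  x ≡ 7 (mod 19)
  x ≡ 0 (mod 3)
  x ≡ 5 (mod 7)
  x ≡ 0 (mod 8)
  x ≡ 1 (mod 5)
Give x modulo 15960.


Product of moduli M = 19 · 3 · 7 · 8 · 5 = 15960.
Merge one congruence at a time:
  Start: x ≡ 7 (mod 19).
  Combine with x ≡ 0 (mod 3); new modulus lcm = 57.
    Write x = 7 + 19·t and substitute into x ≡ 0 (mod 3): 19·t ≡ 0 − 7 = -7 (mod 3).
    Reduce coefficients mod 3: 1·t ≡ 2 (mod 3).
    So t ≡ 2 (mod 3).
    Then x = 7 + 19·2 = 45, valid modulo lcm(19, 3) = 57: x ≡ 45 (mod 57).
  Combine with x ≡ 5 (mod 7); new modulus lcm = 399.
    Write x = 45 + 57·t and substitute into x ≡ 5 (mod 7): 57·t ≡ 5 − 45 = -40 (mod 7).
    Reduce coefficients mod 7: 1·t ≡ 2 (mod 7).
    So t ≡ 2 (mod 7).
    Then x = 45 + 57·2 = 159, valid modulo lcm(57, 7) = 399: x ≡ 159 (mod 399).
  Combine with x ≡ 0 (mod 8); new modulus lcm = 3192.
    Write x = 159 + 399·t and substitute into x ≡ 0 (mod 8): 399·t ≡ 0 − 159 = -159 (mod 8).
    Reduce coefficients mod 8: 7·t ≡ 1 (mod 8).
    The inverse of 7 mod 8 is 7 (since 7·7 = 49 = 6·8 + 1), so t ≡ 7·1 = 7 ≡ 7 (mod 8).
    Then x = 159 + 399·7 = 2952, valid modulo lcm(399, 8) = 3192: x ≡ 2952 (mod 3192).
  Combine with x ≡ 1 (mod 5); new modulus lcm = 15960.
    Write x = 2952 + 3192·t and substitute into x ≡ 1 (mod 5): 3192·t ≡ 1 − 2952 = -2951 (mod 5).
    Reduce coefficients mod 5: 2·t ≡ 4 (mod 5).
    The inverse of 2 mod 5 is 3 (since 2·3 = 6 = 1·5 + 1), so t ≡ 3·4 = 12 ≡ 2 (mod 5).
    Then x = 2952 + 3192·2 = 9336, valid modulo lcm(3192, 5) = 15960: x ≡ 9336 (mod 15960).
Verify against each original: 9336 mod 19 = 7, 9336 mod 3 = 0, 9336 mod 7 = 5, 9336 mod 8 = 0, 9336 mod 5 = 1.

x ≡ 9336 (mod 15960).


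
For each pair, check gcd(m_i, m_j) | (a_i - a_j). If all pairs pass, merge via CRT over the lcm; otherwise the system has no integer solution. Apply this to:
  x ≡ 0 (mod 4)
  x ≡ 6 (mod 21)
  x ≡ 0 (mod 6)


Moduli 4, 21, 6 are not pairwise coprime, so CRT works modulo lcm(m_i) when all pairwise compatibility conditions hold.
Pairwise compatibility: gcd(m_i, m_j) must divide a_i - a_j for every pair.
Merge one congruence at a time:
  Start: x ≡ 0 (mod 4).
  Combine with x ≡ 6 (mod 21): gcd(4, 21) = 1; 6 - 0 = 6, which IS divisible by 1, so compatible.
    Write x = 0 + 4·t and substitute into x ≡ 6 (mod 21): 4·t ≡ 6 − 0 = 6 (mod 21).
    The inverse of 4 mod 21 is 16 (since 4·16 = 64 = 3·21 + 1), so t ≡ 16·6 = 96 ≡ 12 (mod 21).
    Then x = 0 + 4·12 = 48, valid modulo lcm(4, 21) = 84: x ≡ 48 (mod 84).
  Combine with x ≡ 0 (mod 6): gcd(84, 6) = 6; 0 - 48 = -48, which IS divisible by 6, so compatible.
    Write x = 48 + 84·t and substitute into x ≡ 0 (mod 6): 84·t ≡ 0 − 48 = -48 (mod 6).
    Divide the congruence (and modulus) by g = 6: 14·t ≡ -8 (mod 1).
    Modulo 1 every t works; take t = 0.
    Then x = 48 + 84·0 = 48, valid modulo lcm(84, 6) = 84: x ≡ 48 (mod 84).
Verify: 48 mod 4 = 0, 48 mod 21 = 6, 48 mod 6 = 0.

x ≡ 48 (mod 84).


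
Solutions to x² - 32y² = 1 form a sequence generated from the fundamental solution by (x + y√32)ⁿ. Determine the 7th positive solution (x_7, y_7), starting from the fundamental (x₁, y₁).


Step 1: Find the fundamental solution (x₁, y₁) of x² - 32y² = 1.
  Expand √32 as a continued fraction. a₀ = ⌊√32⌋ = 5; iterate m_{k+1} = d_k·a_k − m_k, d_{k+1} = (32 − m_{k+1}²)/d_k, a_{k+1} = ⌊(a₀ + m_{k+1})/d_{k+1}⌋ (starting m₀ = 0, d₀ = 1), with convergents p_k = a_k·p_{k-1} + p_{k-2}, q_k = a_k·q_{k-1} + q_{k-2} (p₋₁ = 1, q₋₁ = 0):
  k = 0: a₀ = 5; p₀/q₀ = 5/1; p₀² − 32·q₀² = 25 − 32 = -7.
  k = 1: m = 5, d = 7, a = ⌊(5 + 5)/7⌋ = 1; p/q = (1·5 + 1)/(1·1 + 0) = 6/1; p² − 32·q² = 36 − 32 = 4.
  k = 2: m = 2, d = 4, a = ⌊(5 + 2)/4⌋ = 1; p/q = (1·6 + 5)/(1·1 + 1) = 11/2; p² − 32·q² = 121 − 128 = -7.
  k = 3: m = 2, d = 7, a = ⌊(5 + 2)/7⌋ = 1; p/q = (1·11 + 6)/(1·2 + 1) = 17/3; p² − 32·q² = 289 − 288 = 1.
  The first convergent with p² − 32·q² = 1 gives the fundamental solution (x₁, y₁) = (17, 3).
Step 2: Apply the recurrence (x_{n+1}, y_{n+1}) = (x₁x_n + 32y₁y_n, x₁y_n + y₁x_n) repeatedly.
  From (x_1, y_1) = (17, 3): x_2 = 17·17 + 32·3·3 = 577; y_2 = 17·3 + 3·17 = 102.
  From (x_2, y_2) = (577, 102): x_3 = 17·577 + 32·3·102 = 19601; y_3 = 17·102 + 3·577 = 3465.
  From (x_3, y_3) = (19601, 3465): x_4 = 17·19601 + 32·3·3465 = 665857; y_4 = 17·3465 + 3·19601 = 117708.
  From (x_4, y_4) = (665857, 117708): x_5 = 17·665857 + 32·3·117708 = 22619537; y_5 = 17·117708 + 3·665857 = 3998607.
  From (x_5, y_5) = (22619537, 3998607): x_6 = 17·22619537 + 32·3·3998607 = 768398401; y_6 = 17·3998607 + 3·22619537 = 135834930.
  From (x_6, y_6) = (768398401, 135834930): x_7 = 17·768398401 + 32·3·135834930 = 26102926097; y_7 = 17·135834930 + 3·768398401 = 4614389013.
Step 3: Verify x_7² - 32·y_7² = 681362750825443653409 - 681362750825443653408 = 1 (should be 1). ✓

(x_1, y_1) = (17, 3); (x_7, y_7) = (26102926097, 4614389013).


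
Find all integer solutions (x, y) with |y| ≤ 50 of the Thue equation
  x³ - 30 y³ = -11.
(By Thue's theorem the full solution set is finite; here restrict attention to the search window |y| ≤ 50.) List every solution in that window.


The equation is x³ - 30y³ = -11. For fixed y, x³ = 30·y³ − 11, so a solution requires the RHS to be a perfect cube.
Strategy: iterate y from -50 to 50, compute RHS = 30·y³ − 11, and check whether it is a (positive or negative) perfect cube.
Check small values of y:
  y = 0: RHS = -11 is not a perfect cube.
  y = 1: RHS = 19 is not a perfect cube.
  y = -1: RHS = -41 is not a perfect cube.
  y = 2: RHS = 229 is not a perfect cube.
  y = -2: RHS = -251 is not a perfect cube.
  y = 3: RHS = 799 is not a perfect cube.
  y = -3: RHS = -821 is not a perfect cube.
Continuing the search up to |y| = 50 finds no solutions either.
No (x, y) in the scanned range satisfies the equation.

No integer solutions with |y| ≤ 50.


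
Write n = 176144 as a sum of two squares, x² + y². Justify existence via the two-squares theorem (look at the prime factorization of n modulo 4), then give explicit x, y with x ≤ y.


Step 1: Factor n = 176144 = 2^4 · 101 · 109.
Step 2: Check the mod-4 condition on each prime factor: 2 = 2 (special); 101 ≡ 1 (mod 4), exponent 1; 109 ≡ 1 (mod 4), exponent 1.
All primes ≡ 3 (mod 4) appear to even exponent (or don't appear), so by the two-squares theorem n IS expressible as a sum of two squares.
Step 3: Build a representation. Group n = k² · m with k = 4 and m = 101 · 109 = 11009 (a product of primes ≡ 1 (mod 4)); a representation of m scales to one of n via (k·x)² + (k·y)² = k²(x² + y²). Each prime p ≡ 1 (mod 4) is itself a sum of two squares; find a² by testing p − a² for a perfect square:
  101: 101 − 1² = 100 = 10² ⇒ 101 = 1² + 10².
  109: 109 − 1² = 108, 109 − 2² = 105, 109 − 3² = 100 = 10² ⇒ 109 = 3² + 10².
  Combine using the Brahmagupta–Fibonacci identity (a² + b²)(c² + d²) = (ac − bd)² + (ad + bc)² = (ac + bd)² + (ad − bc)²:
  101 · 109 = 11009: from (1² + 10²)(3² + 10²), take (1·3 − 10·10, 1·10 + 10·3) = (3 − 100, 10 + 30) = (-97, 40); dropping signs (only squares matter) gives (97, 40); check 97² + 40² = 9409 + 1600 = 11009 ✓.
  Scale by k = 4: (4·97, 4·40) = (388, 160).
Step 4: Order so x ≤ y and verify: 160² + 388² = 25600 + 150544 = 176144 = n. ✓

n = 176144 = 160² + 388² (one valid representation with x ≤ y).


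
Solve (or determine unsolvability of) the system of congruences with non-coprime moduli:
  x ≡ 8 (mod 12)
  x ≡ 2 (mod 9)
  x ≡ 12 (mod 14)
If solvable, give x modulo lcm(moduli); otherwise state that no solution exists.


Moduli 12, 9, 14 are not pairwise coprime, so CRT works modulo lcm(m_i) when all pairwise compatibility conditions hold.
Pairwise compatibility: gcd(m_i, m_j) must divide a_i - a_j for every pair.
Merge one congruence at a time:
  Start: x ≡ 8 (mod 12).
  Combine with x ≡ 2 (mod 9): gcd(12, 9) = 3; 2 - 8 = -6, which IS divisible by 3, so compatible.
    Write x = 8 + 12·t and substitute into x ≡ 2 (mod 9): 12·t ≡ 2 − 8 = -6 (mod 9).
    Divide the congruence (and modulus) by g = 3: 4·t ≡ -2 (mod 3).
    Reduce coefficients mod 3: 1·t ≡ 1 (mod 3).
    So t ≡ 1 (mod 3).
    Then x = 8 + 12·1 = 20, valid modulo lcm(12, 9) = 36: x ≡ 20 (mod 36).
  Combine with x ≡ 12 (mod 14): gcd(36, 14) = 2; 12 - 20 = -8, which IS divisible by 2, so compatible.
    Write x = 20 + 36·t and substitute into x ≡ 12 (mod 14): 36·t ≡ 12 − 20 = -8 (mod 14).
    Divide the congruence (and modulus) by g = 2: 18·t ≡ -4 (mod 7).
    Reduce coefficients mod 7: 4·t ≡ 3 (mod 7).
    The inverse of 4 mod 7 is 2 (since 4·2 = 8 = 1·7 + 1), so t ≡ 2·3 = 6 ≡ 6 (mod 7).
    Then x = 20 + 36·6 = 236, valid modulo lcm(36, 14) = 252: x ≡ 236 (mod 252).
Verify: 236 mod 12 = 8, 236 mod 9 = 2, 236 mod 14 = 12.

x ≡ 236 (mod 252).


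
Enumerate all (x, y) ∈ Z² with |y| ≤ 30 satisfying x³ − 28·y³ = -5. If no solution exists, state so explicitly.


The equation is x³ - 28y³ = -5. For fixed y, x³ = 28·y³ − 5, so a solution requires the RHS to be a perfect cube.
Strategy: iterate y from -30 to 30, compute RHS = 28·y³ − 5, and check whether it is a (positive or negative) perfect cube.
Check small values of y:
  y = 0: RHS = -5 is not a perfect cube.
  y = 1: RHS = 23 is not a perfect cube.
  y = -1: RHS = -33 is not a perfect cube.
  y = 2: RHS = 219 is not a perfect cube.
  y = -2: RHS = -229 is not a perfect cube.
  y = 3: RHS = 751 is not a perfect cube.
  y = -3: RHS = -761 is not a perfect cube.
Continuing the search up to |y| = 30 finds no solutions either.
No (x, y) in the scanned range satisfies the equation.

No integer solutions with |y| ≤ 30.


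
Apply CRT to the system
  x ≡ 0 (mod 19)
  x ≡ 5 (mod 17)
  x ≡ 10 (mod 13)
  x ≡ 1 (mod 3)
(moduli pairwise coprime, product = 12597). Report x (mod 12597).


Product of moduli M = 19 · 17 · 13 · 3 = 12597.
Merge one congruence at a time:
  Start: x ≡ 0 (mod 19).
  Combine with x ≡ 5 (mod 17); new modulus lcm = 323.
    Write x = 0 + 19·t and substitute into x ≡ 5 (mod 17): 19·t ≡ 5 − 0 = 5 (mod 17).
    Reduce coefficients mod 17: 2·t ≡ 5 (mod 17).
    The inverse of 2 mod 17 is 9 (since 2·9 = 18 = 1·17 + 1), so t ≡ 9·5 = 45 ≡ 11 (mod 17).
    Then x = 0 + 19·11 = 209, valid modulo lcm(19, 17) = 323: x ≡ 209 (mod 323).
  Combine with x ≡ 10 (mod 13); new modulus lcm = 4199.
    Write x = 209 + 323·t and substitute into x ≡ 10 (mod 13): 323·t ≡ 10 − 209 = -199 (mod 13).
    Reduce coefficients mod 13: 11·t ≡ 9 (mod 13).
    The inverse of 11 mod 13 is 6 (since 11·6 = 66 = 5·13 + 1), so t ≡ 6·9 = 54 ≡ 2 (mod 13).
    Then x = 209 + 323·2 = 855, valid modulo lcm(323, 13) = 4199: x ≡ 855 (mod 4199).
  Combine with x ≡ 1 (mod 3); new modulus lcm = 12597.
    Write x = 855 + 4199·t and substitute into x ≡ 1 (mod 3): 4199·t ≡ 1 − 855 = -854 (mod 3).
    Reduce coefficients mod 3: 2·t ≡ 1 (mod 3).
    The inverse of 2 mod 3 is 2 (since 2·2 = 4 = 1·3 + 1), so t ≡ 2·1 = 2 ≡ 2 (mod 3).
    Then x = 855 + 4199·2 = 9253, valid modulo lcm(4199, 3) = 12597: x ≡ 9253 (mod 12597).
Verify against each original: 9253 mod 19 = 0, 9253 mod 17 = 5, 9253 mod 13 = 10, 9253 mod 3 = 1.

x ≡ 9253 (mod 12597).


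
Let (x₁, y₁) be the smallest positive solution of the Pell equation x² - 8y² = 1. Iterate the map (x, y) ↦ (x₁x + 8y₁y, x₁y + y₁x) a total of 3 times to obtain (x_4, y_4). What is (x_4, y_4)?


Step 1: Find the fundamental solution (x₁, y₁) of x² - 8y² = 1.
  Expand √8 as a continued fraction. a₀ = ⌊√8⌋ = 2; iterate m_{k+1} = d_k·a_k − m_k, d_{k+1} = (8 − m_{k+1}²)/d_k, a_{k+1} = ⌊(a₀ + m_{k+1})/d_{k+1}⌋ (starting m₀ = 0, d₀ = 1), with convergents p_k = a_k·p_{k-1} + p_{k-2}, q_k = a_k·q_{k-1} + q_{k-2} (p₋₁ = 1, q₋₁ = 0):
  k = 0: a₀ = 2; p₀/q₀ = 2/1; p₀² − 8·q₀² = 4 − 8 = -4.
  k = 1: m = 2, d = 4, a = ⌊(2 + 2)/4⌋ = 1; p/q = (1·2 + 1)/(1·1 + 0) = 3/1; p² − 8·q² = 9 − 8 = 1.
  The first convergent with p² − 8·q² = 1 gives the fundamental solution (x₁, y₁) = (3, 1).
Step 2: Apply the recurrence (x_{n+1}, y_{n+1}) = (x₁x_n + 8y₁y_n, x₁y_n + y₁x_n) repeatedly.
  From (x_1, y_1) = (3, 1): x_2 = 3·3 + 8·1·1 = 17; y_2 = 3·1 + 1·3 = 6.
  From (x_2, y_2) = (17, 6): x_3 = 3·17 + 8·1·6 = 99; y_3 = 3·6 + 1·17 = 35.
  From (x_3, y_3) = (99, 35): x_4 = 3·99 + 8·1·35 = 577; y_4 = 3·35 + 1·99 = 204.
Step 3: Verify x_4² - 8·y_4² = 332929 - 332928 = 1 (should be 1). ✓

(x_1, y_1) = (3, 1); (x_4, y_4) = (577, 204).


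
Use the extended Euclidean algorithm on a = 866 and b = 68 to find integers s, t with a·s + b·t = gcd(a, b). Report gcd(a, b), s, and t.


Euclidean algorithm on (866, 68) — divide until remainder is 0:
  866 = 12 · 68 + 50
  68 = 1 · 50 + 18
  50 = 2 · 18 + 14
  18 = 1 · 14 + 4
  14 = 3 · 4 + 2
  4 = 2 · 2 + 0
gcd(866, 68) = 2.
Track Bezout coefficients alongside the remainders: start with r₀ = 866 = a·1 + b·0 (s = 1, t = 0) and r₁ = 68 = a·0 + b·1 (s = 0, t = 1); each new remainder r_{k+1} = r_{k-1} − q_k·r_k inherits s_{k+1} = s_{k-1} − q_k·s_k, t_{k+1} = t_{k-1} − q_k·t_k, so r_k = a·s_k + b·t_k at every step:
  q = 12: r = 50, s = 1 − 12·0 = 1, t = 0 − 12·1 = -12  (check: 866·1 + 68·(-12) = 50)
  q = 1: r = 18, s = 0 − 1·1 = -1, t = 1 − 1·(-12) = 13  (check: 866·(-1) + 68·13 = 18)
  q = 2: r = 14, s = 1 − 2·(-1) = 3, t = -12 − 2·13 = -38  (check: 866·3 + 68·(-38) = 14)
  q = 1: r = 4, s = -1 − 1·3 = -4, t = 13 − 1·(-38) = 51  (check: 866·(-4) + 68·51 = 4)
  q = 3: r = 2, s = 3 − 3·(-4) = 15, t = -38 − 3·51 = -191  (check: 866·15 + 68·(-191) = 2)
The row with r = 2 (the gcd) gives the Bezout coefficients s = 15, t = -191.
Result: 866 · (15) + 68 · (-191) = 2.

gcd(866, 68) = 2; s = 15, t = -191 (check: 866·15 + 68·(-191) = 2).


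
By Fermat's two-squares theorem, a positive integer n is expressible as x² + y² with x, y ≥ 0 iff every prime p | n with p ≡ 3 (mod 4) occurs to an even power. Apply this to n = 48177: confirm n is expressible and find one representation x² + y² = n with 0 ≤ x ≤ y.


Step 1: Factor n = 48177 = 3^2 · 53 · 101.
Step 2: Check the mod-4 condition on each prime factor: 3 ≡ 3 (mod 4), exponent 2 (must be even); 53 ≡ 1 (mod 4), exponent 1; 101 ≡ 1 (mod 4), exponent 1.
All primes ≡ 3 (mod 4) appear to even exponent (or don't appear), so by the two-squares theorem n IS expressible as a sum of two squares.
Step 3: Build a representation. Group n = k² · m with k = 3 and m = 53 · 101 = 5353 (a product of primes ≡ 1 (mod 4)); a representation of m scales to one of n via (k·x)² + (k·y)² = k²(x² + y²). Each prime p ≡ 1 (mod 4) is itself a sum of two squares; find a² by testing p − a² for a perfect square:
  53: 53 − 1² = 52, 53 − 2² = 49 = 7² ⇒ 53 = 2² + 7².
  101: 101 − 1² = 100 = 10² ⇒ 101 = 1² + 10².
  Combine using the Brahmagupta–Fibonacci identity (a² + b²)(c² + d²) = (ac − bd)² + (ad + bc)² = (ac + bd)² + (ad − bc)²:
  53 · 101 = 5353: from (2² + 7²)(1² + 10²), take (2·1 − 7·10, 2·10 + 7·1) = (2 − 70, 20 + 7) = (-68, 27); dropping signs (only squares matter) gives (68, 27); check 68² + 27² = 4624 + 729 = 5353 ✓.
  Scale by k = 3: (3·68, 3·27) = (204, 81).
Step 4: Order so x ≤ y and verify: 81² + 204² = 6561 + 41616 = 48177 = n. ✓

n = 48177 = 81² + 204² (one valid representation with x ≤ y).


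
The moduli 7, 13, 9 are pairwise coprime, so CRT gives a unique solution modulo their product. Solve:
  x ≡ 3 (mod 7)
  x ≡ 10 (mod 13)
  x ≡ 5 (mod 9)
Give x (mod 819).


Moduli 7, 13, 9 are pairwise coprime; by CRT there is a unique solution modulo M = 7 · 13 · 9 = 819.
Solve pairwise, accumulating the modulus:
  Start with x ≡ 3 (mod 7).
  Combine with x ≡ 10 (mod 13): since gcd(7, 13) = 1, we get a unique residue mod 91.
    Write x = 3 + 7·t and substitute into x ≡ 10 (mod 13): 7·t ≡ 10 − 3 = 7 (mod 13).
    The inverse of 7 mod 13 is 2 (since 7·2 = 14 = 1·13 + 1), so t ≡ 2·7 = 14 ≡ 1 (mod 13).
    Then x = 3 + 7·1 = 10, valid modulo lcm(7, 13) = 91: x ≡ 10 (mod 91).
  Combine with x ≡ 5 (mod 9): since gcd(91, 9) = 1, we get a unique residue mod 819.
    Write x = 10 + 91·t and substitute into x ≡ 5 (mod 9): 91·t ≡ 5 − 10 = -5 (mod 9).
    Reduce coefficients mod 9: 1·t ≡ 4 (mod 9).
    So t ≡ 4 (mod 9).
    Then x = 10 + 91·4 = 374, valid modulo lcm(91, 9) = 819: x ≡ 374 (mod 819).
Verify: 374 mod 7 = 3 ✓, 374 mod 13 = 10 ✓, 374 mod 9 = 5 ✓.

x ≡ 374 (mod 819).


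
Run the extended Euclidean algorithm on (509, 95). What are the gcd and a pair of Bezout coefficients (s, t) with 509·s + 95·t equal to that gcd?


Euclidean algorithm on (509, 95) — divide until remainder is 0:
  509 = 5 · 95 + 34
  95 = 2 · 34 + 27
  34 = 1 · 27 + 7
  27 = 3 · 7 + 6
  7 = 1 · 6 + 1
  6 = 6 · 1 + 0
gcd(509, 95) = 1.
Track Bezout coefficients alongside the remainders: start with r₀ = 509 = a·1 + b·0 (s = 1, t = 0) and r₁ = 95 = a·0 + b·1 (s = 0, t = 1); each new remainder r_{k+1} = r_{k-1} − q_k·r_k inherits s_{k+1} = s_{k-1} − q_k·s_k, t_{k+1} = t_{k-1} − q_k·t_k, so r_k = a·s_k + b·t_k at every step:
  q = 5: r = 34, s = 1 − 5·0 = 1, t = 0 − 5·1 = -5  (check: 509·1 + 95·(-5) = 34)
  q = 2: r = 27, s = 0 − 2·1 = -2, t = 1 − 2·(-5) = 11  (check: 509·(-2) + 95·11 = 27)
  q = 1: r = 7, s = 1 − 1·(-2) = 3, t = -5 − 1·11 = -16  (check: 509·3 + 95·(-16) = 7)
  q = 3: r = 6, s = -2 − 3·3 = -11, t = 11 − 3·(-16) = 59  (check: 509·(-11) + 95·59 = 6)
  q = 1: r = 1, s = 3 − 1·(-11) = 14, t = -16 − 1·59 = -75  (check: 509·14 + 95·(-75) = 1)
The row with r = 1 (the gcd) gives the Bezout coefficients s = 14, t = -75.
Result: 509 · (14) + 95 · (-75) = 1.

gcd(509, 95) = 1; s = 14, t = -75 (check: 509·14 + 95·(-75) = 1).


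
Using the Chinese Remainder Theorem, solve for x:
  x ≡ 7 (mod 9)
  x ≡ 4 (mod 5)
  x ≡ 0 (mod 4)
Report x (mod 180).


Moduli 9, 5, 4 are pairwise coprime; by CRT there is a unique solution modulo M = 9 · 5 · 4 = 180.
Solve pairwise, accumulating the modulus:
  Start with x ≡ 7 (mod 9).
  Combine with x ≡ 4 (mod 5): since gcd(9, 5) = 1, we get a unique residue mod 45.
    Write x = 7 + 9·t and substitute into x ≡ 4 (mod 5): 9·t ≡ 4 − 7 = -3 (mod 5).
    Reduce coefficients mod 5: 4·t ≡ 2 (mod 5).
    The inverse of 4 mod 5 is 4 (since 4·4 = 16 = 3·5 + 1), so t ≡ 4·2 = 8 ≡ 3 (mod 5).
    Then x = 7 + 9·3 = 34, valid modulo lcm(9, 5) = 45: x ≡ 34 (mod 45).
  Combine with x ≡ 0 (mod 4): since gcd(45, 4) = 1, we get a unique residue mod 180.
    Write x = 34 + 45·t and substitute into x ≡ 0 (mod 4): 45·t ≡ 0 − 34 = -34 (mod 4).
    Reduce coefficients mod 4: 1·t ≡ 2 (mod 4).
    So t ≡ 2 (mod 4).
    Then x = 34 + 45·2 = 124, valid modulo lcm(45, 4) = 180: x ≡ 124 (mod 180).
Verify: 124 mod 9 = 7 ✓, 124 mod 5 = 4 ✓, 124 mod 4 = 0 ✓.

x ≡ 124 (mod 180).


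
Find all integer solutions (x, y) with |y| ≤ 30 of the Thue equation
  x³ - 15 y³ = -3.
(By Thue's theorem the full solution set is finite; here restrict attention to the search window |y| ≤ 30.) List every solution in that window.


The equation is x³ - 15y³ = -3. For fixed y, x³ = 15·y³ − 3, so a solution requires the RHS to be a perfect cube.
Strategy: iterate y from -30 to 30, compute RHS = 15·y³ − 3, and check whether it is a (positive or negative) perfect cube.
Check small values of y:
  y = 0: RHS = -3 is not a perfect cube.
  y = 1: RHS = 12 is not a perfect cube.
  y = -1: RHS = -18 is not a perfect cube.
  y = 2: RHS = 117 is not a perfect cube.
  y = -2: RHS = -123 is not a perfect cube.
  y = 3: RHS = 402 is not a perfect cube.
  y = -3: RHS = -408 is not a perfect cube.
Continuing the search up to |y| = 30 finds no solutions either.
No (x, y) in the scanned range satisfies the equation.

No integer solutions with |y| ≤ 30.


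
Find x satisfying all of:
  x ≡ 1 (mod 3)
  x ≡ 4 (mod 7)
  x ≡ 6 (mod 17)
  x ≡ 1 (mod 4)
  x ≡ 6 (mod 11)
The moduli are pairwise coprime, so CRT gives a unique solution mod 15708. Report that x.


Product of moduli M = 3 · 7 · 17 · 4 · 11 = 15708.
Merge one congruence at a time:
  Start: x ≡ 1 (mod 3).
  Combine with x ≡ 4 (mod 7); new modulus lcm = 21.
    Write x = 1 + 3·t and substitute into x ≡ 4 (mod 7): 3·t ≡ 4 − 1 = 3 (mod 7).
    The inverse of 3 mod 7 is 5 (since 3·5 = 15 = 2·7 + 1), so t ≡ 5·3 = 15 ≡ 1 (mod 7).
    Then x = 1 + 3·1 = 4, valid modulo lcm(3, 7) = 21: x ≡ 4 (mod 21).
  Combine with x ≡ 6 (mod 17); new modulus lcm = 357.
    Write x = 4 + 21·t and substitute into x ≡ 6 (mod 17): 21·t ≡ 6 − 4 = 2 (mod 17).
    Reduce coefficients mod 17: 4·t ≡ 2 (mod 17).
    The inverse of 4 mod 17 is 13 (since 4·13 = 52 = 3·17 + 1), so t ≡ 13·2 = 26 ≡ 9 (mod 17).
    Then x = 4 + 21·9 = 193, valid modulo lcm(21, 17) = 357: x ≡ 193 (mod 357).
  Combine with x ≡ 1 (mod 4); new modulus lcm = 1428.
    Write x = 193 + 357·t and substitute into x ≡ 1 (mod 4): 357·t ≡ 1 − 193 = -192 (mod 4).
    Reduce coefficients mod 4: 1·t ≡ 0 (mod 4).
    So t ≡ 0 (mod 4).
    Then x = 193 + 357·0 = 193, valid modulo lcm(357, 4) = 1428: x ≡ 193 (mod 1428).
  Combine with x ≡ 6 (mod 11); new modulus lcm = 15708.
    Write x = 193 + 1428·t and substitute into x ≡ 6 (mod 11): 1428·t ≡ 6 − 193 = -187 (mod 11).
    Reduce coefficients mod 11: 9·t ≡ 0 (mod 11).
    The inverse of 9 mod 11 is 5 (since 9·5 = 45 = 4·11 + 1), so t ≡ 5·0 = 0 ≡ 0 (mod 11).
    Then x = 193 + 1428·0 = 193, valid modulo lcm(1428, 11) = 15708: x ≡ 193 (mod 15708).
Verify against each original: 193 mod 3 = 1, 193 mod 7 = 4, 193 mod 17 = 6, 193 mod 4 = 1, 193 mod 11 = 6.

x ≡ 193 (mod 15708).


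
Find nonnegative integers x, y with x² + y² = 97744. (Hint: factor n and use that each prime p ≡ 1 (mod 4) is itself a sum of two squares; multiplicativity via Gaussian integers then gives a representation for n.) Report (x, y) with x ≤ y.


Step 1: Factor n = 97744 = 2^4 · 41 · 149.
Step 2: Check the mod-4 condition on each prime factor: 2 = 2 (special); 41 ≡ 1 (mod 4), exponent 1; 149 ≡ 1 (mod 4), exponent 1.
All primes ≡ 3 (mod 4) appear to even exponent (or don't appear), so by the two-squares theorem n IS expressible as a sum of two squares.
Step 3: Build a representation. Group n = k² · m with k = 4 and m = 41 · 149 = 6109 (a product of primes ≡ 1 (mod 4)); a representation of m scales to one of n via (k·x)² + (k·y)² = k²(x² + y²). Each prime p ≡ 1 (mod 4) is itself a sum of two squares; find a² by testing p − a² for a perfect square:
  41: 41 − 1² = 40, 41 − 2² = 37, 41 − 3² = 32, 41 − 4² = 25 = 5² ⇒ 41 = 4² + 5².
  149: 149 − 1² = 148, 149 − 2² = 145, 149 − 3² = 140, 149 − 4² = 133, 149 − 5² = 124, 149 − 6² = 113, 149 − 7² = 100 = 10² ⇒ 149 = 7² + 10².
  Combine using the Brahmagupta–Fibonacci identity (a² + b²)(c² + d²) = (ac − bd)² + (ad + bc)² = (ac + bd)² + (ad − bc)²:
  41 · 149 = 6109: from (4² + 5²)(7² + 10²), take (4·7 − 5·10, 4·10 + 5·7) = (28 − 50, 40 + 35) = (-22, 75); dropping signs (only squares matter) gives (22, 75); check 22² + 75² = 484 + 5625 = 6109 ✓.
  Scale by k = 4: (4·22, 4·75) = (88, 300).
Step 4: Order so x ≤ y and verify: 88² + 300² = 7744 + 90000 = 97744 = n. ✓

n = 97744 = 88² + 300² (one valid representation with x ≤ y).


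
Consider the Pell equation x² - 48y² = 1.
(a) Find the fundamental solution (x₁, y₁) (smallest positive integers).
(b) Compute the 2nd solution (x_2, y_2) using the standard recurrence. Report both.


Step 1: Find the fundamental solution (x₁, y₁) of x² - 48y² = 1.
  Expand √48 as a continued fraction. a₀ = ⌊√48⌋ = 6; iterate m_{k+1} = d_k·a_k − m_k, d_{k+1} = (48 − m_{k+1}²)/d_k, a_{k+1} = ⌊(a₀ + m_{k+1})/d_{k+1}⌋ (starting m₀ = 0, d₀ = 1), with convergents p_k = a_k·p_{k-1} + p_{k-2}, q_k = a_k·q_{k-1} + q_{k-2} (p₋₁ = 1, q₋₁ = 0):
  k = 0: a₀ = 6; p₀/q₀ = 6/1; p₀² − 48·q₀² = 36 − 48 = -12.
  k = 1: m = 6, d = 12, a = ⌊(6 + 6)/12⌋ = 1; p/q = (1·6 + 1)/(1·1 + 0) = 7/1; p² − 48·q² = 49 − 48 = 1.
  The first convergent with p² − 48·q² = 1 gives the fundamental solution (x₁, y₁) = (7, 1).
Step 2: Apply the recurrence (x_{n+1}, y_{n+1}) = (x₁x_n + 48y₁y_n, x₁y_n + y₁x_n) repeatedly.
  From (x_1, y_1) = (7, 1): x_2 = 7·7 + 48·1·1 = 97; y_2 = 7·1 + 1·7 = 14.
Step 3: Verify x_2² - 48·y_2² = 9409 - 9408 = 1 (should be 1). ✓

(x_1, y_1) = (7, 1); (x_2, y_2) = (97, 14).


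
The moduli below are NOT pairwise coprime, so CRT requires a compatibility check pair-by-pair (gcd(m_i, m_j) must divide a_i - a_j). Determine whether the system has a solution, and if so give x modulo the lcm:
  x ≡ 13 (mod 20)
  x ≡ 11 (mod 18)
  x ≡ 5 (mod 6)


Moduli 20, 18, 6 are not pairwise coprime, so CRT works modulo lcm(m_i) when all pairwise compatibility conditions hold.
Pairwise compatibility: gcd(m_i, m_j) must divide a_i - a_j for every pair.
Merge one congruence at a time:
  Start: x ≡ 13 (mod 20).
  Combine with x ≡ 11 (mod 18): gcd(20, 18) = 2; 11 - 13 = -2, which IS divisible by 2, so compatible.
    Write x = 13 + 20·t and substitute into x ≡ 11 (mod 18): 20·t ≡ 11 − 13 = -2 (mod 18).
    Divide the congruence (and modulus) by g = 2: 10·t ≡ -1 (mod 9).
    Reduce coefficients mod 9: 1·t ≡ 8 (mod 9).
    So t ≡ 8 (mod 9).
    Then x = 13 + 20·8 = 173, valid modulo lcm(20, 18) = 180: x ≡ 173 (mod 180).
  Combine with x ≡ 5 (mod 6): gcd(180, 6) = 6; 5 - 173 = -168, which IS divisible by 6, so compatible.
    Write x = 173 + 180·t and substitute into x ≡ 5 (mod 6): 180·t ≡ 5 − 173 = -168 (mod 6).
    Divide the congruence (and modulus) by g = 6: 30·t ≡ -28 (mod 1).
    Modulo 1 every t works; take t = 0.
    Then x = 173 + 180·0 = 173, valid modulo lcm(180, 6) = 180: x ≡ 173 (mod 180).
Verify: 173 mod 20 = 13, 173 mod 18 = 11, 173 mod 6 = 5.

x ≡ 173 (mod 180).


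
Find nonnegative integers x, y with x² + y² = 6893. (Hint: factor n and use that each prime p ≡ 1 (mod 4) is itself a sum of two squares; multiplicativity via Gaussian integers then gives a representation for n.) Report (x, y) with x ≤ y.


Step 1: Factor n = 6893 = 61 · 113.
Step 2: Check the mod-4 condition on each prime factor: 61 ≡ 1 (mod 4), exponent 1; 113 ≡ 1 (mod 4), exponent 1.
All primes ≡ 3 (mod 4) appear to even exponent (or don't appear), so by the two-squares theorem n IS expressible as a sum of two squares.
Step 3: Build a representation. Here n = 61 · 113 is a product of primes ≡ 1 (mod 4). Each prime p ≡ 1 (mod 4) is itself a sum of two squares; find a² by testing p − a² for a perfect square:
  61: 61 − 1² = 60, 61 − 2² = 57, 61 − 3² = 52, 61 − 4² = 45, 61 − 5² = 36 = 6² ⇒ 61 = 5² + 6².
  113: 113 − 1² = 112, 113 − 2² = 109, 113 − 3² = 104, 113 − 4² = 97, 113 − 5² = 88, 113 − 6² = 77, 113 − 7² = 64 = 8² ⇒ 113 = 7² + 8².
  Combine using the Brahmagupta–Fibonacci identity (a² + b²)(c² + d²) = (ac − bd)² + (ad + bc)² = (ac + bd)² + (ad − bc)²:
  61 · 113 = 6893: from (5² + 6²)(7² + 8²), take (5·7 − 6·8, 5·8 + 6·7) = (35 − 48, 40 + 42) = (-13, 82); dropping signs (only squares matter) gives (13, 82); check 13² + 82² = 169 + 6724 = 6893 ✓.
Step 4: Order so x ≤ y and verify: 13² + 82² = 169 + 6724 = 6893 = n. ✓

n = 6893 = 13² + 82² (one valid representation with x ≤ y).


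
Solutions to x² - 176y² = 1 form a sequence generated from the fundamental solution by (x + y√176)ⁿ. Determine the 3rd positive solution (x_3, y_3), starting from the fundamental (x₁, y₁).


Step 1: Find the fundamental solution (x₁, y₁) of x² - 176y² = 1.
  Expand √176 as a continued fraction. a₀ = ⌊√176⌋ = 13; iterate m_{k+1} = d_k·a_k − m_k, d_{k+1} = (176 − m_{k+1}²)/d_k, a_{k+1} = ⌊(a₀ + m_{k+1})/d_{k+1}⌋ (starting m₀ = 0, d₀ = 1), with convergents p_k = a_k·p_{k-1} + p_{k-2}, q_k = a_k·q_{k-1} + q_{k-2} (p₋₁ = 1, q₋₁ = 0):
  k = 0: a₀ = 13; p₀/q₀ = 13/1; p₀² − 176·q₀² = 169 − 176 = -7.
  k = 1: m = 13, d = 7, a = ⌊(13 + 13)/7⌋ = 3; p/q = (3·13 + 1)/(3·1 + 0) = 40/3; p² − 176·q² = 1600 − 1584 = 16.
  k = 2: m = 8, d = 16, a = ⌊(13 + 8)/16⌋ = 1; p/q = (1·40 + 13)/(1·3 + 1) = 53/4; p² − 176·q² = 2809 − 2816 = -7.
  k = 3: m = 8, d = 7, a = ⌊(13 + 8)/7⌋ = 3; p/q = (3·53 + 40)/(3·4 + 3) = 199/15; p² − 176·q² = 39601 − 39600 = 1.
  The first convergent with p² − 176·q² = 1 gives the fundamental solution (x₁, y₁) = (199, 15).
Step 2: Apply the recurrence (x_{n+1}, y_{n+1}) = (x₁x_n + 176y₁y_n, x₁y_n + y₁x_n) repeatedly.
  From (x_1, y_1) = (199, 15): x_2 = 199·199 + 176·15·15 = 79201; y_2 = 199·15 + 15·199 = 5970.
  From (x_2, y_2) = (79201, 5970): x_3 = 199·79201 + 176·15·5970 = 31521799; y_3 = 199·5970 + 15·79201 = 2376045.
Step 3: Verify x_3² - 176·y_3² = 993623812196401 - 993623812196400 = 1 (should be 1). ✓

(x_1, y_1) = (199, 15); (x_3, y_3) = (31521799, 2376045).


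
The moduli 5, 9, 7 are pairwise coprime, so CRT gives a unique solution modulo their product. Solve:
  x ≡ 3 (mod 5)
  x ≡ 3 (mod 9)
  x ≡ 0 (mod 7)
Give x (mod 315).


Moduli 5, 9, 7 are pairwise coprime; by CRT there is a unique solution modulo M = 5 · 9 · 7 = 315.
Solve pairwise, accumulating the modulus:
  Start with x ≡ 3 (mod 5).
  Combine with x ≡ 3 (mod 9): since gcd(5, 9) = 1, we get a unique residue mod 45.
    Write x = 3 + 5·t and substitute into x ≡ 3 (mod 9): 5·t ≡ 3 − 3 = 0 (mod 9).
    The inverse of 5 mod 9 is 2 (since 5·2 = 10 = 1·9 + 1), so t ≡ 2·0 = 0 ≡ 0 (mod 9).
    Then x = 3 + 5·0 = 3, valid modulo lcm(5, 9) = 45: x ≡ 3 (mod 45).
  Combine with x ≡ 0 (mod 7): since gcd(45, 7) = 1, we get a unique residue mod 315.
    Write x = 3 + 45·t and substitute into x ≡ 0 (mod 7): 45·t ≡ 0 − 3 = -3 (mod 7).
    Reduce coefficients mod 7: 3·t ≡ 4 (mod 7).
    The inverse of 3 mod 7 is 5 (since 3·5 = 15 = 2·7 + 1), so t ≡ 5·4 = 20 ≡ 6 (mod 7).
    Then x = 3 + 45·6 = 273, valid modulo lcm(45, 7) = 315: x ≡ 273 (mod 315).
Verify: 273 mod 5 = 3 ✓, 273 mod 9 = 3 ✓, 273 mod 7 = 0 ✓.

x ≡ 273 (mod 315).


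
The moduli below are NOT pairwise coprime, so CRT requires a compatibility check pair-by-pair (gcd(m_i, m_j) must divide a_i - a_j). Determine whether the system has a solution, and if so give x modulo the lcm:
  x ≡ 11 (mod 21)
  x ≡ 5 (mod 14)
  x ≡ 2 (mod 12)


Moduli 21, 14, 12 are not pairwise coprime, so CRT works modulo lcm(m_i) when all pairwise compatibility conditions hold.
Pairwise compatibility: gcd(m_i, m_j) must divide a_i - a_j for every pair.
Merge one congruence at a time:
  Start: x ≡ 11 (mod 21).
  Combine with x ≡ 5 (mod 14): gcd(21, 14) = 7, and 5 - 11 = -6 is NOT divisible by 7.
    ⇒ system is inconsistent (no integer solution).

No solution (the system is inconsistent).


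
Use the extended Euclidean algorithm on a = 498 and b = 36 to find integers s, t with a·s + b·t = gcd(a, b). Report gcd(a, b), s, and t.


Euclidean algorithm on (498, 36) — divide until remainder is 0:
  498 = 13 · 36 + 30
  36 = 1 · 30 + 6
  30 = 5 · 6 + 0
gcd(498, 36) = 6.
Track Bezout coefficients alongside the remainders: start with r₀ = 498 = a·1 + b·0 (s = 1, t = 0) and r₁ = 36 = a·0 + b·1 (s = 0, t = 1); each new remainder r_{k+1} = r_{k-1} − q_k·r_k inherits s_{k+1} = s_{k-1} − q_k·s_k, t_{k+1} = t_{k-1} − q_k·t_k, so r_k = a·s_k + b·t_k at every step:
  q = 13: r = 30, s = 1 − 13·0 = 1, t = 0 − 13·1 = -13  (check: 498·1 + 36·(-13) = 30)
  q = 1: r = 6, s = 0 − 1·1 = -1, t = 1 − 1·(-13) = 14  (check: 498·(-1) + 36·14 = 6)
The row with r = 6 (the gcd) gives the Bezout coefficients s = -1, t = 14.
Result: 498 · (-1) + 36 · (14) = 6.

gcd(498, 36) = 6; s = -1, t = 14 (check: 498·(-1) + 36·14 = 6).


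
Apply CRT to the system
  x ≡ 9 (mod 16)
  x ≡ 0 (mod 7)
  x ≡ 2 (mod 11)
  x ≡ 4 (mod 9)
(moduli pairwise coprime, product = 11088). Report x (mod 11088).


Product of moduli M = 16 · 7 · 11 · 9 = 11088.
Merge one congruence at a time:
  Start: x ≡ 9 (mod 16).
  Combine with x ≡ 0 (mod 7); new modulus lcm = 112.
    Write x = 9 + 16·t and substitute into x ≡ 0 (mod 7): 16·t ≡ 0 − 9 = -9 (mod 7).
    Reduce coefficients mod 7: 2·t ≡ 5 (mod 7).
    The inverse of 2 mod 7 is 4 (since 2·4 = 8 = 1·7 + 1), so t ≡ 4·5 = 20 ≡ 6 (mod 7).
    Then x = 9 + 16·6 = 105, valid modulo lcm(16, 7) = 112: x ≡ 105 (mod 112).
  Combine with x ≡ 2 (mod 11); new modulus lcm = 1232.
    Write x = 105 + 112·t and substitute into x ≡ 2 (mod 11): 112·t ≡ 2 − 105 = -103 (mod 11).
    Reduce coefficients mod 11: 2·t ≡ 7 (mod 11).
    The inverse of 2 mod 11 is 6 (since 2·6 = 12 = 1·11 + 1), so t ≡ 6·7 = 42 ≡ 9 (mod 11).
    Then x = 105 + 112·9 = 1113, valid modulo lcm(112, 11) = 1232: x ≡ 1113 (mod 1232).
  Combine with x ≡ 4 (mod 9); new modulus lcm = 11088.
    Write x = 1113 + 1232·t and substitute into x ≡ 4 (mod 9): 1232·t ≡ 4 − 1113 = -1109 (mod 9).
    Reduce coefficients mod 9: 8·t ≡ 7 (mod 9).
    The inverse of 8 mod 9 is 8 (since 8·8 = 64 = 7·9 + 1), so t ≡ 8·7 = 56 ≡ 2 (mod 9).
    Then x = 1113 + 1232·2 = 3577, valid modulo lcm(1232, 9) = 11088: x ≡ 3577 (mod 11088).
Verify against each original: 3577 mod 16 = 9, 3577 mod 7 = 0, 3577 mod 11 = 2, 3577 mod 9 = 4.

x ≡ 3577 (mod 11088).


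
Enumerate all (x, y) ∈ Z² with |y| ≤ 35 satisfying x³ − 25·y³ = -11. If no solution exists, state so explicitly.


The equation is x³ - 25y³ = -11. For fixed y, x³ = 25·y³ − 11, so a solution requires the RHS to be a perfect cube.
Strategy: iterate y from -35 to 35, compute RHS = 25·y³ − 11, and check whether it is a (positive or negative) perfect cube.
Check small values of y:
  y = 0: RHS = -11 is not a perfect cube.
  y = 1: RHS = 14 is not a perfect cube.
  y = -1: RHS = -36 is not a perfect cube.
  y = 2: RHS = 189 is not a perfect cube.
  y = -2: RHS = -211 is not a perfect cube.
  y = 3: RHS = 664 is not a perfect cube.
  y = -3: RHS = -686 is not a perfect cube.
Continuing the search up to |y| = 35 finds no solutions either.
No (x, y) in the scanned range satisfies the equation.

No integer solutions with |y| ≤ 35.
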